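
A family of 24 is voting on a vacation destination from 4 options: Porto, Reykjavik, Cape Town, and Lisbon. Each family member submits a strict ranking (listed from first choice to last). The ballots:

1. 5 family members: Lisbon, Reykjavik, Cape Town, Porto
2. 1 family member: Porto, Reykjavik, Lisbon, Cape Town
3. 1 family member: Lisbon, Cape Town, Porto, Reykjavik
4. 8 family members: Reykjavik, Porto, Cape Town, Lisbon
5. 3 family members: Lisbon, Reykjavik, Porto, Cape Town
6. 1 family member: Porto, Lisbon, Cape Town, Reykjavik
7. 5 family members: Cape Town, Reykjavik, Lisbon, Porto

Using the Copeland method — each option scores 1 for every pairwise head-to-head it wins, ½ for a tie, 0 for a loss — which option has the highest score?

Porto: beats Cape Town; loses to Reykjavik and Lisbon → score 1.
Reykjavik: beats Porto, Cape Town, and Lisbon → score 3.
Cape Town: beats Lisbon; loses to Porto and Reykjavik → score 1.
Lisbon: beats Porto; loses to Reykjavik and Cape Town → score 1.
Reykjavik has the best pairwise record.

Reykjavik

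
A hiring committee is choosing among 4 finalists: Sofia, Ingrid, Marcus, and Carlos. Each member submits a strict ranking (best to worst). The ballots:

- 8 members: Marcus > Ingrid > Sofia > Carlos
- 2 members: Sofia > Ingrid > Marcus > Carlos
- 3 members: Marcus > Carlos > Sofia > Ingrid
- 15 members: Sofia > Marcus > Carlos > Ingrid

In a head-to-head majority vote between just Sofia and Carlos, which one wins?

Sofia

Voters preferring Sofia to Carlos: 25; preferring Carlos to Sofia: 3.
Sofia wins the head-to-head.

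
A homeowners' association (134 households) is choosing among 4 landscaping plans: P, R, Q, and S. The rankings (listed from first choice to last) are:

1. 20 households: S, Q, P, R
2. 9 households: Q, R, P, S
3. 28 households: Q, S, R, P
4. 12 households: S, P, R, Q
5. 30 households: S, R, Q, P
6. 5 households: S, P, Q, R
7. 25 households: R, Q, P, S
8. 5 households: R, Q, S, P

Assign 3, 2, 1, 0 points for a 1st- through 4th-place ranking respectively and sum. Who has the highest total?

P: 20·1 + 9·1 + 28·0 + 12·2 + 30·0 + 5·2 + 25·1 + 5·0 = 88
R: 20·0 + 9·2 + 28·1 + 12·1 + 30·2 + 5·0 + 25·3 + 5·3 = 208
Q: 20·2 + 9·3 + 28·3 + 12·0 + 30·1 + 5·1 + 25·2 + 5·2 = 246
S: 20·3 + 9·0 + 28·2 + 12·3 + 30·3 + 5·3 + 25·0 + 5·1 = 262
S has the highest Borda score (262).

S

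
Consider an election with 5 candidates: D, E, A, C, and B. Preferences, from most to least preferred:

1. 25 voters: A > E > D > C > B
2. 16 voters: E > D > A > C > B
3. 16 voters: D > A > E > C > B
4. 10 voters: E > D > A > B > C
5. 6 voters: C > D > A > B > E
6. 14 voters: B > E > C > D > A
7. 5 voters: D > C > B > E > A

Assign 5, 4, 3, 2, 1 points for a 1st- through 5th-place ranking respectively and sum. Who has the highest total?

E

D: 25·3 + 16·4 + 16·5 + 10·4 + 6·4 + 14·2 + 5·5 = 336
E: 25·4 + 16·5 + 16·3 + 10·5 + 6·1 + 14·4 + 5·2 = 350
A: 25·5 + 16·3 + 16·4 + 10·3 + 6·3 + 14·1 + 5·1 = 304
C: 25·2 + 16·2 + 16·2 + 10·1 + 6·5 + 14·3 + 5·4 = 216
B: 25·1 + 16·1 + 16·1 + 10·2 + 6·2 + 14·5 + 5·3 = 174
E has the highest Borda score (350).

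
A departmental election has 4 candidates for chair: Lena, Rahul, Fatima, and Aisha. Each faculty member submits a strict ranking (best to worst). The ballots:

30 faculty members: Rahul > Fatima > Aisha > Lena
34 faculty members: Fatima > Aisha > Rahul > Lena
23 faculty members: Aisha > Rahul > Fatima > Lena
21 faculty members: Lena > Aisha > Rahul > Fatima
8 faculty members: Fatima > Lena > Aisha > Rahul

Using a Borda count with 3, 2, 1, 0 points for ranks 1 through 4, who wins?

Aisha

Lena: 30·0 + 34·0 + 23·0 + 21·3 + 8·2 = 79
Rahul: 30·3 + 34·1 + 23·2 + 21·1 + 8·0 = 191
Fatima: 30·2 + 34·3 + 23·1 + 21·0 + 8·3 = 209
Aisha: 30·1 + 34·2 + 23·3 + 21·2 + 8·1 = 217
Aisha has the highest Borda score (217).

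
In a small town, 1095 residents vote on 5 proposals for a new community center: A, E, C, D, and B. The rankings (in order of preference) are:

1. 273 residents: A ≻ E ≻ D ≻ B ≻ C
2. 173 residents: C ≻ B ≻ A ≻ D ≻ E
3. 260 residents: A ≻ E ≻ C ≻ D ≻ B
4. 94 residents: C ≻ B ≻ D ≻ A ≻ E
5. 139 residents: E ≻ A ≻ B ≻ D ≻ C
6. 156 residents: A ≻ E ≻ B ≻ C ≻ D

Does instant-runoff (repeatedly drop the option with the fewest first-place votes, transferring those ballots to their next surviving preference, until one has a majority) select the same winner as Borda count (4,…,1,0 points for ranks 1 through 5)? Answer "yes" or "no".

Instant-runoff — R1 A 689, E 139, C 267, D 0, B 0 (A winner). Winner: A.
Borda — scores: A 3613, E 2623, C 1744, D 1306, B 1664. Winner: A.
The two methods agree.

yes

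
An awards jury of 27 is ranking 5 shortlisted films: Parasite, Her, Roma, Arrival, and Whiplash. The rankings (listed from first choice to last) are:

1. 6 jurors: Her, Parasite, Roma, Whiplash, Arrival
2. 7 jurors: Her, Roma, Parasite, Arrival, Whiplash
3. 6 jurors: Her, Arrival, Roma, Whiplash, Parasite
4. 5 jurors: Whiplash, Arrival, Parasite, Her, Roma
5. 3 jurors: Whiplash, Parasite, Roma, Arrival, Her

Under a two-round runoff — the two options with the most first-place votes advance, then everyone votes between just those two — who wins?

Her

Round 1 first-place votes: Parasite 0, Her 19, Roma 0, Arrival 0, Whiplash 8.
Her and Whiplash advance.
Runoff: Her is preferred to Whiplash by 19 voters; Whiplash by 8.
Her wins the runoff.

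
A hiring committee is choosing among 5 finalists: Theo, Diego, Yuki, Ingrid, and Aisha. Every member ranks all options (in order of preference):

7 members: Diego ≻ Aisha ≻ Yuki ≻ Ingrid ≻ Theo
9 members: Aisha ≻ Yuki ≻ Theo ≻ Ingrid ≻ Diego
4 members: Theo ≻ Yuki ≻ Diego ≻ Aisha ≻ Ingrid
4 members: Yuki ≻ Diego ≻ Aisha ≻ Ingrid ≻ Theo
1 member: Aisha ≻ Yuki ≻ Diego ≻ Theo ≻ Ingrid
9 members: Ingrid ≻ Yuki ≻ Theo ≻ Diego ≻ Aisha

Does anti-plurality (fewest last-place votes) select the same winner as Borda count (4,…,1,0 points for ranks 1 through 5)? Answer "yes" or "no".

Anti-plurality — last-place votes: Theo 11, Diego 9, Yuki 0, Ingrid 5, Aisha 9. Winner: Yuki.
Borda — scores: Theo 53, Diego 59, Yuki 99, Ingrid 56, Aisha 73. Winner: Yuki.
The two methods agree.

yes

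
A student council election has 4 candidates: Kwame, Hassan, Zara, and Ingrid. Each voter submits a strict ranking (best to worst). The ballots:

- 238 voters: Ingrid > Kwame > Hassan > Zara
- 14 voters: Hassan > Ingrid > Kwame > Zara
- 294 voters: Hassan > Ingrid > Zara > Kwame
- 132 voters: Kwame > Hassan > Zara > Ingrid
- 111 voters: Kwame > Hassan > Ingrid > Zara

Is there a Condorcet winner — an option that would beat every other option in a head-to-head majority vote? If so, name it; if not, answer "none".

Checking pairwise contests:
Ingrid beats Kwame 546–243.
Kwame beats Hassan 481–308.
Kwame beats Zara 495–294.
Hassan beats Ingrid 551–238.
Every option loses at least one head-to-head, so there is no Condorcet winner.

none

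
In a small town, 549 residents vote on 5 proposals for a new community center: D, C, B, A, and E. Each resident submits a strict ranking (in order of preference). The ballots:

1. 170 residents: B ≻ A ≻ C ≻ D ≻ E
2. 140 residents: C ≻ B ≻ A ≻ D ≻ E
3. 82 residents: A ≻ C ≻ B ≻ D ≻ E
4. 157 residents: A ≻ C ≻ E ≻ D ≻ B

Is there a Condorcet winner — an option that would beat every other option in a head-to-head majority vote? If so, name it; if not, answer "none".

none

Checking pairwise contests:
C beats D 549–0.
A beats C 409–140.
C beats B 379–170.
B beats A 310–239.
D beats E 392–157.
Every option loses at least one head-to-head, so there is no Condorcet winner.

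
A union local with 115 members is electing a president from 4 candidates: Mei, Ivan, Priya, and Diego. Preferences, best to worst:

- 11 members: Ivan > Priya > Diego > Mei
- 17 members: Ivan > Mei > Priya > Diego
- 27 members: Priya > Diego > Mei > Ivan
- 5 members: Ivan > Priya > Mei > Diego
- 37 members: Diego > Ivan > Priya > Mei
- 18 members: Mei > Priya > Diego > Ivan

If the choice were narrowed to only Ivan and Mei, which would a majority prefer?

Ivan

Voters preferring Ivan to Mei: 70; preferring Mei to Ivan: 45.
Ivan wins the head-to-head.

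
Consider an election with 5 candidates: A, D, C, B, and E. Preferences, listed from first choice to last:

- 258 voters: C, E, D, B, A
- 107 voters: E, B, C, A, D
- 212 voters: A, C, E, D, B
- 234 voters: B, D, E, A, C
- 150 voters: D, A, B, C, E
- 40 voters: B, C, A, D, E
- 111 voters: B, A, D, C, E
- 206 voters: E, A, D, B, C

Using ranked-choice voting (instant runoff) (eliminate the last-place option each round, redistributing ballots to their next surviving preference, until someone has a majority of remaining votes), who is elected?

E

Round 1: A 212, D 150, C 258, B 385, E 313. Eliminate D.
Round 2: A 362, C 258, B 385, E 313. Eliminate C.
Round 3: A 362, B 385, E 571. Eliminate A.
Round 4: B 535, E 783. E has a majority.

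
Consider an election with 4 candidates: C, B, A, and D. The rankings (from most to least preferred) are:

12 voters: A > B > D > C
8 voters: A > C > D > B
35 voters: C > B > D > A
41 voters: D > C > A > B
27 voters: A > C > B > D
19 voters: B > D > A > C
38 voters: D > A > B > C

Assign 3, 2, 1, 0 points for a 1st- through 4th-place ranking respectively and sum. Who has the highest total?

C: 12·0 + 8·2 + 35·3 + 41·2 + 27·2 + 19·0 + 38·0 = 257
B: 12·2 + 8·0 + 35·2 + 41·0 + 27·1 + 19·3 + 38·1 = 216
A: 12·3 + 8·3 + 35·0 + 41·1 + 27·3 + 19·1 + 38·2 = 277
D: 12·1 + 8·1 + 35·1 + 41·3 + 27·0 + 19·2 + 38·3 = 330
D has the highest Borda score (330).

D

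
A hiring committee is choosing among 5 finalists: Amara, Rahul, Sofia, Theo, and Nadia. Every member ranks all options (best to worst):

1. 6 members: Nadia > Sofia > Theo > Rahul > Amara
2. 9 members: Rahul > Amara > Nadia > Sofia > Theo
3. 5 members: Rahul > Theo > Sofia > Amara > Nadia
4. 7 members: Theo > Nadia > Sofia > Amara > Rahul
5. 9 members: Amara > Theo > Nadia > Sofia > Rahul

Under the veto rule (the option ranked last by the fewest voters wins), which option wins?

Sofia

Last-place votes: Amara 6, Rahul 16, Sofia 0, Theo 9, Nadia 5.
Sofia is ranked last by the fewest voters, so Sofia wins.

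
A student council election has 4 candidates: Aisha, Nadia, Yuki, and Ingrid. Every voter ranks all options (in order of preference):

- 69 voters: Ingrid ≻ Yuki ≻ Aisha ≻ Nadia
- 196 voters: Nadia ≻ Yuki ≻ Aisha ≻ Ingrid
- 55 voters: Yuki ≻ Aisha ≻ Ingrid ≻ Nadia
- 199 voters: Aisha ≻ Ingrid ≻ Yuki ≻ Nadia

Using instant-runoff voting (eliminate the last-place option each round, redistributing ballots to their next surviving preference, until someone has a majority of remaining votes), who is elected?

Aisha

Round 1: Aisha 199, Nadia 196, Yuki 55, Ingrid 69. Eliminate Yuki.
Round 2: Aisha 254, Nadia 196, Ingrid 69. Eliminate Ingrid.
Round 3: Aisha 323, Nadia 196. Aisha has a majority.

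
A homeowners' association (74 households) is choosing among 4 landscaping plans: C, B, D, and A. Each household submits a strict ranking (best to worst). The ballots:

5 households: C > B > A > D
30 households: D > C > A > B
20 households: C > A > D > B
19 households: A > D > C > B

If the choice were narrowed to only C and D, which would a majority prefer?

Voters preferring C to D: 25; preferring D to C: 49.
D wins the head-to-head.

D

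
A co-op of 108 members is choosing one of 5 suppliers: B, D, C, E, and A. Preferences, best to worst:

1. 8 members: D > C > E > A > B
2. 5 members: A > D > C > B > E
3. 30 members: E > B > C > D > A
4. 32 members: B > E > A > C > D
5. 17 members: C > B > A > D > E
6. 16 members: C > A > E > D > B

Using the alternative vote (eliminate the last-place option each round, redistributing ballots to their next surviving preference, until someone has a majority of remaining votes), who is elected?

B

Round 1: B 32, D 8, C 33, E 30, A 5. Eliminate A.
Round 2: B 32, D 13, C 33, E 30. Eliminate D.
Round 3: B 32, C 46, E 30. Eliminate E.
Round 4: B 62, C 46. B has a majority.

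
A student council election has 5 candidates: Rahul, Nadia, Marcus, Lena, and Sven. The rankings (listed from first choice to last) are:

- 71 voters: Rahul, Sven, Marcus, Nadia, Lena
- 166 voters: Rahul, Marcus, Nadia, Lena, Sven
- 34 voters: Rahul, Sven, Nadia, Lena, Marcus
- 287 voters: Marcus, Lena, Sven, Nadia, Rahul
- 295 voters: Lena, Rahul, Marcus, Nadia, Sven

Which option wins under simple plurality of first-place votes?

Lena

First-place votes: Rahul 271, Nadia 0, Marcus 287, Lena 295, Sven 0.
Lena has the most first-place votes.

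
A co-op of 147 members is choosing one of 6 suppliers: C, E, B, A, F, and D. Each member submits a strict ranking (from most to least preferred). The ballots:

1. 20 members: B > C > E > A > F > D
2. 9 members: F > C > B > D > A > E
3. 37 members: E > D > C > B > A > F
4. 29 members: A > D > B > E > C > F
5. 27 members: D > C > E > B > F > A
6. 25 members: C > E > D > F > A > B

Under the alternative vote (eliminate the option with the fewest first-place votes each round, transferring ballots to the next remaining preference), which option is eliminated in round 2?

B

Round 1: C 25, E 37, B 20, A 29, F 9, D 27. Eliminate F.
Round 2: C 34, E 37, B 20, A 29, D 27. Eliminate B.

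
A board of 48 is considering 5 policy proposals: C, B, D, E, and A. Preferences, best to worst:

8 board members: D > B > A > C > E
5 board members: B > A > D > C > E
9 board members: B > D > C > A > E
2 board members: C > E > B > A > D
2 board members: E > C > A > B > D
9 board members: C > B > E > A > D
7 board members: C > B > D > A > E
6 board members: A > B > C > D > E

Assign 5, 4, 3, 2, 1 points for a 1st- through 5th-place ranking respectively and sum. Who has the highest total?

B

C: 8·2 + 5·2 + 9·3 + 2·5 + 2·4 + 9·5 + 7·5 + 6·3 = 169
B: 8·4 + 5·5 + 9·5 + 2·3 + 2·2 + 9·4 + 7·4 + 6·4 = 200
D: 8·5 + 5·3 + 9·4 + 2·1 + 2·1 + 9·1 + 7·3 + 6·2 = 137
E: 8·1 + 5·1 + 9·1 + 2·4 + 2·5 + 9·3 + 7·1 + 6·1 = 80
A: 8·3 + 5·4 + 9·2 + 2·2 + 2·3 + 9·2 + 7·2 + 6·5 = 134
B has the highest Borda score (200).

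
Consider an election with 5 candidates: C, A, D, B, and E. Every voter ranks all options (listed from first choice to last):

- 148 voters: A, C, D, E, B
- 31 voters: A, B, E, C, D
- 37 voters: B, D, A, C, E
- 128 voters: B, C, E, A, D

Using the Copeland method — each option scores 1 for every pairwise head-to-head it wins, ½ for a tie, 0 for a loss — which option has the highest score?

C: beats D and E; loses to A and B → score 2.
A: beats C, D, B, and E → score 4.
D: beats E; loses to C, A, and B → score 1.
B: beats C, D, and E; loses to A → score 3.
E: loses to C, A, D, and B → score 0.
A has the best pairwise record.

A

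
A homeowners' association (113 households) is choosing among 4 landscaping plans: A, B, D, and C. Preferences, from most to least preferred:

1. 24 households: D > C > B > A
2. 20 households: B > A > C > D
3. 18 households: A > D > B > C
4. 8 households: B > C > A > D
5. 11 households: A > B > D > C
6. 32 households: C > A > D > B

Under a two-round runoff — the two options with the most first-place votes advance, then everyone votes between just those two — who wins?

C

Round 1 first-place votes: A 29, B 28, D 24, C 32.
C and A advance.
Runoff: C is preferred to A by 64 voters; A by 49.
C wins the runoff.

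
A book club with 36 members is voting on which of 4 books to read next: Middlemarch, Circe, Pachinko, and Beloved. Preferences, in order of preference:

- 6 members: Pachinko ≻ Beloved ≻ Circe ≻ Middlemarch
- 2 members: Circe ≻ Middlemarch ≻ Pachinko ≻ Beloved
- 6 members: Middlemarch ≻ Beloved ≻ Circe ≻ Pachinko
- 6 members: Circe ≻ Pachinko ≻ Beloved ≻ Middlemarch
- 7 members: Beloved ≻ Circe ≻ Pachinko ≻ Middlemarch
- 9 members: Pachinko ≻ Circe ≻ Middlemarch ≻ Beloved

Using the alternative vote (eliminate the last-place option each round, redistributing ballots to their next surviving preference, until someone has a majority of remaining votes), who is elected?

Pachinko

Round 1: Middlemarch 6, Circe 8, Pachinko 15, Beloved 7. Eliminate Middlemarch.
Round 2: Circe 8, Pachinko 15, Beloved 13. Eliminate Circe.
Round 3: Pachinko 23, Beloved 13. Pachinko has a majority.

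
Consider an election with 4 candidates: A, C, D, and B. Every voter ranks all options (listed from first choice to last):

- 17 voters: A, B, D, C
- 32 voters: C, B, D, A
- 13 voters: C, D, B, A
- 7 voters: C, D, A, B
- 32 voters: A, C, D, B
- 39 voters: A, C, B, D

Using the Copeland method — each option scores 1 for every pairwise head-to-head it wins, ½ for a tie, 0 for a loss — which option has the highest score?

A

A: beats C, D, and B → score 3.
C: beats D and B; loses to A → score 2.
D: loses to A, C, and B → score 0.
B: beats D; loses to A and C → score 1.
A has the best pairwise record.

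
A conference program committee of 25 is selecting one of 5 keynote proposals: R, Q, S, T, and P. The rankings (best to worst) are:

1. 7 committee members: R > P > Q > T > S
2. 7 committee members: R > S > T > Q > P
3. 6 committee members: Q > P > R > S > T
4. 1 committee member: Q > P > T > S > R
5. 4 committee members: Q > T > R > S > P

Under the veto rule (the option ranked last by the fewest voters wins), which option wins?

Q

Last-place votes: R 1, Q 0, S 7, T 6, P 11.
Q is ranked last by the fewest voters, so Q wins.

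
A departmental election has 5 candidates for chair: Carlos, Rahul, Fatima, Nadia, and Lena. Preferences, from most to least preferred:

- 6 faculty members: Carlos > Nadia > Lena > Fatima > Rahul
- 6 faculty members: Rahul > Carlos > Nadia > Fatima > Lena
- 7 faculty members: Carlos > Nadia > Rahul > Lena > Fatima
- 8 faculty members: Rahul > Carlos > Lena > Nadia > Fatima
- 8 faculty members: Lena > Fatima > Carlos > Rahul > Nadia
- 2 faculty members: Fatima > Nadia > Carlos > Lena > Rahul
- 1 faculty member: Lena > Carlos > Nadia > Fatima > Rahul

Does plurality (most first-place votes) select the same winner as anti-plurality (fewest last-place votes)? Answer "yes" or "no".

no

Plurality — first-place votes: Carlos 13, Rahul 14, Fatima 2, Nadia 0, Lena 9. Winner: Rahul.
Anti-plurality — last-place votes: Carlos 0, Rahul 9, Fatima 15, Nadia 8, Lena 6. Winner: Carlos.
The two methods disagree.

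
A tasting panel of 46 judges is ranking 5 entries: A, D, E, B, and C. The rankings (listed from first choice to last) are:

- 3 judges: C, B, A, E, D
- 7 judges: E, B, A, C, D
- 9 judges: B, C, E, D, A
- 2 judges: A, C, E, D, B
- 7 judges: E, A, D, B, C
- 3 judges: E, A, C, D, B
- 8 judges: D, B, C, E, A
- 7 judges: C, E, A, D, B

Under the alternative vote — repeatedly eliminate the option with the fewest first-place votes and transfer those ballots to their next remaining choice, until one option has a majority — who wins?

Round 1: A 2, D 8, E 17, B 9, C 10. Eliminate A.
Round 2: D 8, E 17, B 9, C 12. Eliminate D.
Round 3: E 17, B 17, C 12. Eliminate C.
Round 4: E 26, B 20. E has a majority.

E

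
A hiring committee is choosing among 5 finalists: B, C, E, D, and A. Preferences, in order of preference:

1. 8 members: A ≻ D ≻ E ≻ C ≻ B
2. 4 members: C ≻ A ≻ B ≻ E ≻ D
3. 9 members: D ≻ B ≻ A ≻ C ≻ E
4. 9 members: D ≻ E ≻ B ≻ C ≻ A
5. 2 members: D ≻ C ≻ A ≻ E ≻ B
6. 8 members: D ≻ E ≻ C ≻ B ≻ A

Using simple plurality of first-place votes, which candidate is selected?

First-place votes: B 0, C 4, E 0, D 28, A 8.
D has the most first-place votes.

D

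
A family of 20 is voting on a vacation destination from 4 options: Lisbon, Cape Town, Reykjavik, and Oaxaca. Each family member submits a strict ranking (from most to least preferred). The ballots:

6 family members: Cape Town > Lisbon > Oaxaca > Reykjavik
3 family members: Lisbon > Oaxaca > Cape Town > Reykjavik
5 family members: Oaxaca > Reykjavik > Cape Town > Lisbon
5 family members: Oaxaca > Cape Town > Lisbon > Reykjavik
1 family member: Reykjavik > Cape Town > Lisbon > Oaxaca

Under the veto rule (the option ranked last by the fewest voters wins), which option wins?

Last-place votes: Lisbon 5, Cape Town 0, Reykjavik 14, Oaxaca 1.
Cape Town is ranked last by the fewest voters, so Cape Town wins.

Cape Town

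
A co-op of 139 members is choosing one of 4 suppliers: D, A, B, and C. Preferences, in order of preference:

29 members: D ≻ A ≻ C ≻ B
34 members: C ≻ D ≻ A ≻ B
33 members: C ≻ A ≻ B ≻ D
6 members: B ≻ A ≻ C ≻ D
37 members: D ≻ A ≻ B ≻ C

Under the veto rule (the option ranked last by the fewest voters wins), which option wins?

Last-place votes: D 39, A 0, B 63, C 37.
A is ranked last by the fewest voters, so A wins.

A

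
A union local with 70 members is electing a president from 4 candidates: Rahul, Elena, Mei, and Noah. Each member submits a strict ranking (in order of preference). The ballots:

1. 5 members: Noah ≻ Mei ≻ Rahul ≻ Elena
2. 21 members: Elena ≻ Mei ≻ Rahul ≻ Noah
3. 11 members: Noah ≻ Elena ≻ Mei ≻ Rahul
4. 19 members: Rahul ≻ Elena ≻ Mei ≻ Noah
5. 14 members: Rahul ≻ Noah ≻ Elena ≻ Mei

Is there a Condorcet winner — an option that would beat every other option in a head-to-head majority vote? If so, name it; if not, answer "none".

Checking pairwise contests:
Mei beats Rahul 37–33.
Rahul beats Elena 38–32.
Elena beats Mei 65–5.
Rahul beats Noah 54–16.
Every option loses at least one head-to-head, so there is no Condorcet winner.

none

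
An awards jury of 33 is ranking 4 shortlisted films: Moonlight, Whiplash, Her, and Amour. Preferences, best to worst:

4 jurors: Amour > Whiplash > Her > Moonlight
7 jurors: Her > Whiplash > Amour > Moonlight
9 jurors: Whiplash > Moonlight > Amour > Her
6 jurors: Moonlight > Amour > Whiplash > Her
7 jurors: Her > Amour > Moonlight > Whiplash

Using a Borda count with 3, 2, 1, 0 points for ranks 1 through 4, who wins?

Moonlight: 4·0 + 7·0 + 9·2 + 6·3 + 7·1 = 43
Whiplash: 4·2 + 7·2 + 9·3 + 6·1 + 7·0 = 55
Her: 4·1 + 7·3 + 9·0 + 6·0 + 7·3 = 46
Amour: 4·3 + 7·1 + 9·1 + 6·2 + 7·2 = 54
Whiplash has the highest Borda score (55).

Whiplash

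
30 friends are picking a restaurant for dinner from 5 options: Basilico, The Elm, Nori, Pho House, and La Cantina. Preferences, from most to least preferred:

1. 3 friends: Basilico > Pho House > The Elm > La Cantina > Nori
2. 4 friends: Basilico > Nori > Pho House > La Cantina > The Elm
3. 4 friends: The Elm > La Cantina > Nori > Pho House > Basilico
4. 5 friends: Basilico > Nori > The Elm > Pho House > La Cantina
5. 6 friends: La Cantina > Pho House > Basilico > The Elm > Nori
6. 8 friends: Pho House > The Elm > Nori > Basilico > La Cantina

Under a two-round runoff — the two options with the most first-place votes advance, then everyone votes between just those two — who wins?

Pho House

Round 1 first-place votes: Basilico 12, The Elm 4, Nori 0, Pho House 8, La Cantina 6.
Basilico and Pho House advance.
Runoff: Basilico is preferred to Pho House by 12 voters; Pho House by 18.
Pho House wins the runoff.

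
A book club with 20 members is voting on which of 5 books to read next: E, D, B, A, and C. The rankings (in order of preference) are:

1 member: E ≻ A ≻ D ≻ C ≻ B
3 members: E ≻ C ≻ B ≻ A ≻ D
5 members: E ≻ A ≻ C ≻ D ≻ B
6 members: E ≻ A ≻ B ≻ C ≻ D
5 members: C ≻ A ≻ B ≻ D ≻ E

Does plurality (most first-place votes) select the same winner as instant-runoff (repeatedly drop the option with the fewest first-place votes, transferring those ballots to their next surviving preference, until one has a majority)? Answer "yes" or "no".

yes

Plurality — first-place votes: E 15, D 0, B 0, A 0, C 5. Winner: E.
Instant-runoff — R1 E 15, D 0, B 0, A 0, C 5 (E winner). Winner: E.
The two methods agree.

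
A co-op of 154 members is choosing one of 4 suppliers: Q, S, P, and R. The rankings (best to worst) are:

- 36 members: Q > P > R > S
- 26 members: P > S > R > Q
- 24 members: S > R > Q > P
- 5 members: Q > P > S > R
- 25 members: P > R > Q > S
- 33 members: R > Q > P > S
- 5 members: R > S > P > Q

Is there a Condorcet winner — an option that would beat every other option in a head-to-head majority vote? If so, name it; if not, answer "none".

Checking pairwise contests:
R beats Q 113–41.
Q beats S 99–55.
Q beats P 98–56.
P beats R 92–62.
Every option loses at least one head-to-head, so there is no Condorcet winner.

none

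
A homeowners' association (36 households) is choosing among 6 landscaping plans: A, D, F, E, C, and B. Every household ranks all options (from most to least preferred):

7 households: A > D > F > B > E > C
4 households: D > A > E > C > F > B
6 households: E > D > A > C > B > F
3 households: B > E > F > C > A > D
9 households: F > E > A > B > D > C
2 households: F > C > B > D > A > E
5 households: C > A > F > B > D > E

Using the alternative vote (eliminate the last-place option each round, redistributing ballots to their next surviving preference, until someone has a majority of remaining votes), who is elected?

Round 1: A 7, D 4, F 11, E 6, C 5, B 3. Eliminate B.
Round 2: A 7, D 4, F 11, E 9, C 5. Eliminate D.
Round 3: A 11, F 11, E 9, C 5. Eliminate C.
Round 4: A 16, F 11, E 9. Eliminate E.
Round 5: A 22, F 14. A has a majority.

A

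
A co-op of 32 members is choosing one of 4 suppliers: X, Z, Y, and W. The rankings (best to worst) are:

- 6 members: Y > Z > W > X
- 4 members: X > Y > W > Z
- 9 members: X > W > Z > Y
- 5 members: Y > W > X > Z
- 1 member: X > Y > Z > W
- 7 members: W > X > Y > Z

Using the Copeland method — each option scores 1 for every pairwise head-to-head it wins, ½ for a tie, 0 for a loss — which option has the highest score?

X: beats Z and Y; loses to W → score 2.
Z: loses to X, Y, and W → score 0.
Y: beats Z; ties W; loses to X → score 1.5.
W: beats X and Z; ties Y → score 2.5.
W has the best pairwise record.

W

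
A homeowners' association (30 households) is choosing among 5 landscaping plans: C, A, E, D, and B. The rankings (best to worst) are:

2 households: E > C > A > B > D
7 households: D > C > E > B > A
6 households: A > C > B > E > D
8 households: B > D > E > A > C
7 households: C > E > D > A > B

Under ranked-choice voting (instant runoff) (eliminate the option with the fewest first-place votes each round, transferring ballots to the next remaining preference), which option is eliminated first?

E

Round 1: C 7, A 6, E 2, D 7, B 8. Eliminate E.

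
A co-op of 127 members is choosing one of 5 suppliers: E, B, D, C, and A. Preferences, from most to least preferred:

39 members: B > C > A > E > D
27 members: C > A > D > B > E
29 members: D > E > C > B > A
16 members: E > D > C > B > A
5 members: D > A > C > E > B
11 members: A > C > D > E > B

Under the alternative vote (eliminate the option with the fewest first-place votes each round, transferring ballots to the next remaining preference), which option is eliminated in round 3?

Round 1: E 16, B 39, D 34, C 27, A 11. Eliminate A.
Round 2: E 16, B 39, D 34, C 38. Eliminate E.
Round 3: B 39, D 50, C 38. Eliminate C.

C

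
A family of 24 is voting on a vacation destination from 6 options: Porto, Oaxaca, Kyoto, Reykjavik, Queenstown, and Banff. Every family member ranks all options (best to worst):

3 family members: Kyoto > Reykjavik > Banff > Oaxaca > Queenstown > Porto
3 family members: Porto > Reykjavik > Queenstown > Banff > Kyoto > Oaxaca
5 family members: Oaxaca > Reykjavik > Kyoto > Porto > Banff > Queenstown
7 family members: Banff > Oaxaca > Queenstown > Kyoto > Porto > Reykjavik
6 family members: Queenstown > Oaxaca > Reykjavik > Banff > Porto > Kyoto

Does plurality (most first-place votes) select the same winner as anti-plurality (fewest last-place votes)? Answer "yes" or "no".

yes

Plurality — first-place votes: Porto 3, Oaxaca 5, Kyoto 3, Reykjavik 0, Queenstown 6, Banff 7. Winner: Banff.
Anti-plurality — last-place votes: Porto 3, Oaxaca 3, Kyoto 6, Reykjavik 7, Queenstown 5, Banff 0. Winner: Banff.
The two methods agree.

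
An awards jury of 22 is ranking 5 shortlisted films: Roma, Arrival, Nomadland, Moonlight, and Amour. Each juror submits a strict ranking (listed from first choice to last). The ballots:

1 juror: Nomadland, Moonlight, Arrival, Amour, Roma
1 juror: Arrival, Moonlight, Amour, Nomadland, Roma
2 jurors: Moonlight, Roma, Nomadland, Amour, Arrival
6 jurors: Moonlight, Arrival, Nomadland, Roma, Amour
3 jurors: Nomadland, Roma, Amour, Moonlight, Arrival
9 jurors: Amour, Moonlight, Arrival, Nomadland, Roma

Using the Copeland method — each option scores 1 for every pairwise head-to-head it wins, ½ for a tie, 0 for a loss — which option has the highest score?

Roma: ties Amour; loses to Arrival, Nomadland, and Moonlight → score 0.5.
Arrival: beats Roma and Nomadland; loses to Moonlight and Amour → score 2.
Nomadland: beats Roma and Amour; loses to Arrival and Moonlight → score 2.
Moonlight: beats Roma, Arrival, and Nomadland; loses to Amour → score 3.
Amour: beats Arrival and Moonlight; ties Roma; loses to Nomadland → score 2.5.
Moonlight has the best pairwise record.

Moonlight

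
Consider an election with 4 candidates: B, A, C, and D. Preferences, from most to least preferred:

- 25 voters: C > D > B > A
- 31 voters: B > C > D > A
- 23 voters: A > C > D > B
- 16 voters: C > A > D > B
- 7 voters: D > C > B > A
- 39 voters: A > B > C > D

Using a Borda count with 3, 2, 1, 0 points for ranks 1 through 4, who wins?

B: 25·1 + 31·3 + 23·0 + 16·0 + 7·1 + 39·2 = 203
A: 25·0 + 31·0 + 23·3 + 16·2 + 7·0 + 39·3 = 218
C: 25·3 + 31·2 + 23·2 + 16·3 + 7·2 + 39·1 = 284
D: 25·2 + 31·1 + 23·1 + 16·1 + 7·3 + 39·0 = 141
C has the highest Borda score (284).

C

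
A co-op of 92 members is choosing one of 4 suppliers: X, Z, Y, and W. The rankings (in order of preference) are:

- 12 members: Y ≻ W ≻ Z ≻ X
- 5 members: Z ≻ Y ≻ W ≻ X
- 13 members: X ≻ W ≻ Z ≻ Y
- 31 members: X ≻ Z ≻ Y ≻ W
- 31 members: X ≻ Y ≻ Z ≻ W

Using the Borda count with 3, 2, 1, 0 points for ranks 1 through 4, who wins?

X: 12·0 + 5·0 + 13·3 + 31·3 + 31·3 = 225
Z: 12·1 + 5·3 + 13·1 + 31·2 + 31·1 = 133
Y: 12·3 + 5·2 + 13·0 + 31·1 + 31·2 = 139
W: 12·2 + 5·1 + 13·2 + 31·0 + 31·0 = 55
X has the highest Borda score (225).

X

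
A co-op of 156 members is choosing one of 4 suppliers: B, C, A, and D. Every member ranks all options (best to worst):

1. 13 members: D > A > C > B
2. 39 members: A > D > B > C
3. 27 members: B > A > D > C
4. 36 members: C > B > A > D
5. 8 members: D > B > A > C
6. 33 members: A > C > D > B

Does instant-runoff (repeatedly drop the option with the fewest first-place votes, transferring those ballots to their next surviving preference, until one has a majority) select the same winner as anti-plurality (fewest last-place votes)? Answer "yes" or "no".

yes

Instant-runoff — R1 B 27, C 36, A 72, D 21 (D out); R2 B 35, C 36, A 85 (A winner). Winner: A.
Anti-plurality — last-place votes: B 46, C 74, A 0, D 36. Winner: A.
The two methods agree.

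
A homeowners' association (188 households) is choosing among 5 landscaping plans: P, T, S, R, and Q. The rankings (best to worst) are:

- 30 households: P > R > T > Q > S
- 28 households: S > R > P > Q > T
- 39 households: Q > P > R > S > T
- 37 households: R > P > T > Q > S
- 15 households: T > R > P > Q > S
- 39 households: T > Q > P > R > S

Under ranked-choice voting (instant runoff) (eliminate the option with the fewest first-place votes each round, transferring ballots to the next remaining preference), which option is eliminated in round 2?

P

Round 1: P 30, T 54, S 28, R 37, Q 39. Eliminate S.
Round 2: P 30, T 54, R 65, Q 39. Eliminate P.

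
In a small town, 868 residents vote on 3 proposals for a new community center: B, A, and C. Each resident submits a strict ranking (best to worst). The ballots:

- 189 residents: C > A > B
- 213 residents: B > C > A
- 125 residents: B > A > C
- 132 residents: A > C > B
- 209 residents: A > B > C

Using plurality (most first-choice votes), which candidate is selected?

First-place votes: B 338, A 341, C 189.
A has the most first-place votes.

A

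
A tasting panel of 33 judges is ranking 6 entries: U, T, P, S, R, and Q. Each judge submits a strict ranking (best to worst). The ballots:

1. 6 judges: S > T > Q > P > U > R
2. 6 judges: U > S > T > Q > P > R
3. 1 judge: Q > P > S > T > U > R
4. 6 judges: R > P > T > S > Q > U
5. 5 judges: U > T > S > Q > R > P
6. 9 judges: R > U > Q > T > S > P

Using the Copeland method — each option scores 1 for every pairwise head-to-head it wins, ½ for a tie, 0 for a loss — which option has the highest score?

U

U: beats T, P, S, R, and Q → score 5.
T: beats P, S, R, and Q; loses to U → score 4.
P: loses to U, T, S, R, and Q → score 0.
S: beats P, R, and Q; loses to U and T → score 3.
R: beats P; loses to U, T, S, and Q → score 1.
Q: beats P and R; loses to U, T, and S → score 2.
U has the best pairwise record.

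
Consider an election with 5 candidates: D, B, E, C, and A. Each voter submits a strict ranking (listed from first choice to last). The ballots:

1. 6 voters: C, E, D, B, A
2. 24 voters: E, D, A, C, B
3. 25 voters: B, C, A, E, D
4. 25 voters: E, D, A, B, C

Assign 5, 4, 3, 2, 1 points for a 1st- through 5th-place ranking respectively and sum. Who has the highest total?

D: 6·3 + 24·4 + 25·1 + 25·4 = 239
B: 6·2 + 24·1 + 25·5 + 25·2 = 211
E: 6·4 + 24·5 + 25·2 + 25·5 = 319
C: 6·5 + 24·2 + 25·4 + 25·1 = 203
A: 6·1 + 24·3 + 25·3 + 25·3 = 228
E has the highest Borda score (319).

E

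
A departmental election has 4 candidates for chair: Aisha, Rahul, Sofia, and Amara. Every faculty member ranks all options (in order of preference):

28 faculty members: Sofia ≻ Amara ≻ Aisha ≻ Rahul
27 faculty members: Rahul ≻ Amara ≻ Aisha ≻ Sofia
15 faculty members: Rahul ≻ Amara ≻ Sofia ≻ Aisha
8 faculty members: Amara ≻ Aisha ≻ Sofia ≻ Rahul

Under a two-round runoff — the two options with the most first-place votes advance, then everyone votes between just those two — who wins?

Round 1 first-place votes: Aisha 0, Rahul 42, Sofia 28, Amara 8.
Rahul and Sofia advance.
Runoff: Rahul is preferred to Sofia by 42 voters; Sofia by 36.
Rahul wins the runoff.

Rahul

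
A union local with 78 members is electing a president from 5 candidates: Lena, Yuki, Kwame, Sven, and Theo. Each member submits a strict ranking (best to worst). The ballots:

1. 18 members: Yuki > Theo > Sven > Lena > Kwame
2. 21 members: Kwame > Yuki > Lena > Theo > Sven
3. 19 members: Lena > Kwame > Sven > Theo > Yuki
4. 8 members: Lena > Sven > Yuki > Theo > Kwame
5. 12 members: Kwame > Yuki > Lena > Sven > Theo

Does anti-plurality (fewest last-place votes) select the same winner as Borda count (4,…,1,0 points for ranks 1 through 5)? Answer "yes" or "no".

Anti-plurality — last-place votes: Lena 0, Yuki 19, Kwame 26, Sven 21, Theo 12. Winner: Lena.
Borda — scores: Lena 192, Yuki 187, Kwame 189, Sven 110, Theo 102. Winner: Lena.
The two methods agree.

yes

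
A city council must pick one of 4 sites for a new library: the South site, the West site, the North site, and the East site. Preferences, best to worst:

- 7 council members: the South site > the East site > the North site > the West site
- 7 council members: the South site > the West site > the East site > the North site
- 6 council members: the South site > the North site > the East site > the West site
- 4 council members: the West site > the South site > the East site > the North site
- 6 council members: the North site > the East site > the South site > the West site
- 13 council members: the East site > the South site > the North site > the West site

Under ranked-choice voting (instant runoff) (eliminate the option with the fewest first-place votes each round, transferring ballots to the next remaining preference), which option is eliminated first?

the West site

Round 1: the South site 20, the West site 4, the North site 6, the East site 13. Eliminate the West site.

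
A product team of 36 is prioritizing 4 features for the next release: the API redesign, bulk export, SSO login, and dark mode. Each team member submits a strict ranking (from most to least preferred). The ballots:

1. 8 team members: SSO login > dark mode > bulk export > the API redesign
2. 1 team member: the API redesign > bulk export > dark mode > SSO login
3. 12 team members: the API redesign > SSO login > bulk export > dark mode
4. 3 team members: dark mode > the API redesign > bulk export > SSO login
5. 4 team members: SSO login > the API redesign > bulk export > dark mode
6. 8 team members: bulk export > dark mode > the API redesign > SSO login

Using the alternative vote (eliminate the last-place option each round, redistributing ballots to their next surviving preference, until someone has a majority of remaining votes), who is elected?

Round 1: the API redesign 13, bulk export 8, SSO login 12, dark mode 3. Eliminate dark mode.
Round 2: the API redesign 16, bulk export 8, SSO login 12. Eliminate bulk export.
Round 3: the API redesign 24, SSO login 12. The API redesign has a majority.

the API redesign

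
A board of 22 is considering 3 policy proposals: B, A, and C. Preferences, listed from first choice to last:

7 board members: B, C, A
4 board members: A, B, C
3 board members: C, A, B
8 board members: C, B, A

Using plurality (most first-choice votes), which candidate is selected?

C

First-place votes: B 7, A 4, C 11.
C has the most first-place votes.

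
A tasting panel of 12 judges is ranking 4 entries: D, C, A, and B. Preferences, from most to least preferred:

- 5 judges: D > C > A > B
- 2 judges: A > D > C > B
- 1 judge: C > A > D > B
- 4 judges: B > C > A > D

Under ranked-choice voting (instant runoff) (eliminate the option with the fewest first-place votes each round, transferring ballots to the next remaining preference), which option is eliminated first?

Round 1: D 5, C 1, A 2, B 4. Eliminate C.

C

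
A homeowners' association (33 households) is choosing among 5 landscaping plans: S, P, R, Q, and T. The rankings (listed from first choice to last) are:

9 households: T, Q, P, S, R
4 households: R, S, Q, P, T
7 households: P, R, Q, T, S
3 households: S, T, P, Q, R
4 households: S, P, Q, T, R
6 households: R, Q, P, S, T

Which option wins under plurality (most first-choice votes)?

First-place votes: S 7, P 7, R 10, Q 0, T 9.
R has the most first-place votes.

R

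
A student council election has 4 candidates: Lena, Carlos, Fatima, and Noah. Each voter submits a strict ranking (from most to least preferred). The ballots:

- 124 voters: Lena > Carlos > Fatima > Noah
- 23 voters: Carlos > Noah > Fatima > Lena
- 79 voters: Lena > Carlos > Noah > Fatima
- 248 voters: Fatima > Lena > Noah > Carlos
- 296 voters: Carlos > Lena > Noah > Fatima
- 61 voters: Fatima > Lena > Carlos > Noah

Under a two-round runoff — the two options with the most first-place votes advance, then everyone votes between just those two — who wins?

Carlos

Round 1 first-place votes: Lena 203, Carlos 319, Fatima 309, Noah 0.
Carlos and Fatima advance.
Runoff: Carlos is preferred to Fatima by 522 voters; Fatima by 309.
Carlos wins the runoff.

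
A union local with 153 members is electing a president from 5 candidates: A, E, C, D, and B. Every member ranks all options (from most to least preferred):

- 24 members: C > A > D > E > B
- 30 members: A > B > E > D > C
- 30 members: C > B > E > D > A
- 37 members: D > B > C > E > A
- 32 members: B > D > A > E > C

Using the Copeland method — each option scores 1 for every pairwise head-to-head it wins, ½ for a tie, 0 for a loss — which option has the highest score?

A: beats E; loses to C, D, and B → score 1.
E: loses to A, C, D, and B → score 0.
C: beats A and E; loses to D and B → score 2.
D: beats A, E, and C; loses to B → score 3.
B: beats A, E, C, and D → score 4.
B has the best pairwise record.

B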